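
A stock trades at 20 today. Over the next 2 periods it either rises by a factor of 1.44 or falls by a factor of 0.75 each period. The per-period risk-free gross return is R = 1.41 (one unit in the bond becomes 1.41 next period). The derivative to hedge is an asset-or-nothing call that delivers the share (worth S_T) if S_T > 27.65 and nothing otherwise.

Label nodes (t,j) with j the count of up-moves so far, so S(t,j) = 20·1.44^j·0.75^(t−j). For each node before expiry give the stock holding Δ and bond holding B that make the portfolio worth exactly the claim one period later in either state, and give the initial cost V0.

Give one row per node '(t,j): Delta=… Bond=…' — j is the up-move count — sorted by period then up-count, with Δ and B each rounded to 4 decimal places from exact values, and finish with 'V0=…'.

(0,0): Delta=2.0387 Bond=-21.6882
(1,0): Delta=0.0000 Bond=0.0000
(1,1): Delta=2.0870 Bond=-31.9704
V0=19.0856

Risk-neutral probability p* = (R−d)/(u−d) = (1.41−0.75)/(1.44−0.75) = 0.9565.
Payoff layer (t=2): V(2,0)=0.0000, V(2,1)=0.0000, V(2,2)=41.4720
(1,0): S=15.0000. Δ = (V_up−V_dn)/(S_up−S_dn) = (0.0000−0.0000)/(21.6000−11.2500) = 0.0000. V = [p*·0.0000 + (1−p*)·0.0000]/1.41 = 0.0000. B = V − Δ·S = 0.0000.
(1,1): S=28.8000. Δ = (V_up−V_dn)/(S_up−S_dn) = (41.4720−0.0000)/(41.4720−21.6000) = 2.0870. V = [p*·41.4720 + (1−p*)·0.0000]/1.41 = 28.1340. B = V − Δ·S = -31.9704.
(0,0): S=20.0000. Δ = (V_up−V_dn)/(S_up−S_dn) = (28.1340−0.0000)/(28.8000−15.0000) = 2.0387. V = [p*·28.1340 + (1−p*)·0.0000]/1.41 = 19.0856. B = V − Δ·S = -21.6882.
The time-0 hedge costs 19.0856, which is the no-arbitrage price.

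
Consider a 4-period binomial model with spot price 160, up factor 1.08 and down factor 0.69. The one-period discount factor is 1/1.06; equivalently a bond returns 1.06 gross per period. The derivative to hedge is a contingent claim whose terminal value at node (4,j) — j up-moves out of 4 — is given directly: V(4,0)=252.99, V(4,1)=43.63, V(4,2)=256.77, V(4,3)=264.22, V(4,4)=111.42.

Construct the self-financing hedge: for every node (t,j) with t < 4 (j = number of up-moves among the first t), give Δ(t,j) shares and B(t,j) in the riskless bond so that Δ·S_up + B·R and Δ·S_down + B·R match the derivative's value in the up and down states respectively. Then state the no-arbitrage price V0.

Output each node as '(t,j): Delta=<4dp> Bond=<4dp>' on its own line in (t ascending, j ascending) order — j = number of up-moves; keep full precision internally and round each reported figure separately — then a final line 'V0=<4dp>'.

The replicating-portfolio and risk-neutral prices coincide; use p* = (1.06−0.69)/(1.08−0.69) = 0.9487 for the latter.
Terminal payoffs: V(4,0)=252.9900, V(4,1)=43.6300, V(4,2)=256.7700, V(4,3)=264.2200, V(4,4)=111.4200
(3,0): S=52.5614. Δ = (V_up−V_dn)/(S_up−S_dn) = (43.6300−252.9900)/(56.7664−36.2674) = -10.2132. V = [p*·43.6300 + (1−p*)·252.9900]/1.06 = 51.2891. B = V − Δ·S = 588.1096.
(3,1): S=82.2701. Δ = (V_up−V_dn)/(S_up−S_dn) = (256.7700−43.6300)/(88.8517−56.7664) = 6.6429. V = [p*·256.7700 + (1−p*)·43.6300]/1.06 = 231.9243. B = V − Δ·S = -314.5885.
(3,2): S=128.7706. Δ = (V_up−V_dn)/(S_up−S_dn) = (264.2200−256.7700)/(139.0722−88.8517) = 0.1483. V = [p*·264.2200 + (1−p*)·256.7700]/1.06 = 248.9037. B = V − Δ·S = 229.8012.
(3,3): S=201.5539. Δ = (V_up−V_dn)/(S_up−S_dn) = (111.4200−264.2200)/(217.6782−139.0722) = -1.9439. V = [p*·111.4200 + (1−p*)·264.2200]/1.06 = 112.5056. B = V − Δ·S = 504.3004.
(2,0): S=76.1760. Δ = (V_up−V_dn)/(S_up−S_dn) = (231.9243−51.2891)/(82.2701−52.5614) = 6.0802. V = [p*·231.9243 + (1−p*)·51.2891]/1.06 = 210.0575. B = V − Δ·S = -253.1097.
(2,1): S=119.2320. Δ = (V_up−V_dn)/(S_up−S_dn) = (248.9037−231.9243)/(128.7706−82.2701) = 0.3651. V = [p*·248.9037 + (1−p*)·231.9243]/1.06 = 233.9934. B = V − Δ·S = 190.4564.
(2,2): S=186.6240. Δ = (V_up−V_dn)/(S_up−S_dn) = (112.5056−248.9037)/(201.5539−128.7706) = -1.8740. V = [p*·112.5056 + (1−p*)·248.9037]/1.06 = 112.7362. B = V − Δ·S = 462.4750.
(1,0): S=110.4000. Δ = (V_up−V_dn)/(S_up−S_dn) = (233.9934−210.0575)/(119.2320−76.1760) = 0.5559. V = [p*·233.9934 + (1−p*)·210.0575]/1.06 = 219.5905. B = V − Δ·S = 158.2164.
(1,1): S=172.8000. Δ = (V_up−V_dn)/(S_up−S_dn) = (112.7362−233.9934)/(186.6240−119.2320) = -1.7993. V = [p*·112.7362 + (1−p*)·233.9934]/1.06 = 112.2212. B = V − Δ·S = 423.1371.
(0,0): S=160.0000. Δ = (V_up−V_dn)/(S_up−S_dn) = (112.2212−219.5905)/(172.8000−110.4000) = -1.7207. V = [p*·112.2212 + (1−p*)·219.5905]/1.06 = 111.0635. B = V − Δ·S = 386.3693.
Each (Δ,B) replicates both successor values, so the strategy is self-financing and V0 is arbitrage-free.

(0,0): Delta=-1.7207 Bond=386.3693
(1,0): Delta=0.5559 Bond=158.2164
(1,1): Delta=-1.7993 Bond=423.1371
(2,0): Delta=6.0802 Bond=-253.1097
(2,1): Delta=0.3651 Bond=190.4564
(2,2): Delta=-1.8740 Bond=462.4750
(3,0): Delta=-10.2132 Bond=588.1096
(3,1): Delta=6.6429 Bond=-314.5885
(3,2): Delta=0.1483 Bond=229.8012
(3,3): Delta=-1.9439 Bond=504.3004
V0=111.0635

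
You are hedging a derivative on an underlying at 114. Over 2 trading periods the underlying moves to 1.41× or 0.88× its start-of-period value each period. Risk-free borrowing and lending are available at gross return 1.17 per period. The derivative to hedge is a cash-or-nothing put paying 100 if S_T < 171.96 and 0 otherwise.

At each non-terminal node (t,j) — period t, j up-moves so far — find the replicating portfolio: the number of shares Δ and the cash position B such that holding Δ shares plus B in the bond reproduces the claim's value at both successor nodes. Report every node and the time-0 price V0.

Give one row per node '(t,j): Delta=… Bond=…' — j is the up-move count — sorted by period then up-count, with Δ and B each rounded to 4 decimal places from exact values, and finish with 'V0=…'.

Risk-neutral probability p* = (R−d)/(u−d) = (1.17−0.88)/(1.41−0.88) = 0.5472.
Terminal payoffs: V(2,0)=100.0000, V(2,1)=100.0000, V(2,2)=0.0000
(1,0): S=100.3200. Δ = (V_up−V_dn)/(S_up−S_dn) = (100.0000−100.0000)/(141.4512−88.2816) = 0.0000. V = [p*·100.0000 + (1−p*)·100.0000]/1.17 = 85.4701. B = V − Δ·S = 85.4701.
(1,1): S=160.7400. Δ = (V_up−V_dn)/(S_up−S_dn) = (0.0000−100.0000)/(226.6434−141.4512) = -1.1738. V = [p*·0.0000 + (1−p*)·100.0000]/1.17 = 38.7034. B = V − Δ·S = 227.3827.
(0,0): S=114.0000. Δ = (V_up−V_dn)/(S_up−S_dn) = (38.7034−85.4701)/(160.7400−100.3200) = -0.7740. V = [p*·38.7034 + (1−p*)·85.4701]/1.17 = 51.1802. B = V − Δ·S = 139.4191.
Check: Δ(0,0)·S0 + B(0,0) = 51.1802 = V0.

(0,0): Delta=-0.7740 Bond=139.4191
(1,0): Delta=0.0000 Bond=85.4701
(1,1): Delta=-1.1738 Bond=227.3827
V0=51.1802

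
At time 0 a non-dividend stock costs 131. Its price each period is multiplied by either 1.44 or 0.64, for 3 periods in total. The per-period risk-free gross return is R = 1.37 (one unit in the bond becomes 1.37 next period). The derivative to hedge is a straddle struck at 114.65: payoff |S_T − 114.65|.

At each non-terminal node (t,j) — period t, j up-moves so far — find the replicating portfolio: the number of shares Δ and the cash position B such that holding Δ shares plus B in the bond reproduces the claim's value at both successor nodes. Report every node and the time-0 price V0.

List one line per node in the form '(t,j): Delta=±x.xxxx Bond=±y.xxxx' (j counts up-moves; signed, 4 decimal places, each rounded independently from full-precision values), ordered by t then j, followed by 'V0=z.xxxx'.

No-arbitrage ⇒ martingale measure with p* = (R−d)/(u−d) = 0.9125.
Payoff layer (t=3): V(3,0)=80.3091, V(3,1)=37.3831, V(3,2)=59.2006, V(3,3)=276.5139
  t=2,j=0: stock 53.6576 → up 77.2669 (V=37.3831), down 34.3409 (V=80.3091). Price 30.0285; hedge Δ=-1.0000, bond B=83.6861.
  t=2,j=1: stock 120.7296 → up 173.8506 (V=59.2006), down 77.2669 (V=37.3831). Price 41.8187; hedge Δ=0.2259, bond B=14.5467.
  t=2,j=2: stock 271.6416 → up 391.1639 (V=276.5139), down 173.8506 (V=59.2006). Price 187.9555; hedge Δ=1.0000, bond B=-83.6861.
  t=1,j=0: stock 83.8400 → up 120.7296 (V=41.8187), down 53.6576 (V=30.0285). Price 29.7716; hedge Δ=0.1758, bond B=15.0339.
  t=1,j=1: stock 188.6400 → up 271.6416 (V=187.9555), down 120.7296 (V=41.8187). Price 127.8602; hedge Δ=0.9684, bond B=-54.8108.
  t=0,j=0: stock 131.0000 → up 188.6400 (V=127.8602), down 83.8400 (V=29.7716). Price 87.0638; hedge Δ=0.9360, bond B=-35.5470.
The time-0 hedge costs 87.0638, which is the no-arbitrage price.

(0,0): Delta=0.9360 Bond=-35.5470
(1,0): Delta=0.1758 Bond=15.0339
(1,1): Delta=0.9684 Bond=-54.8108
(2,0): Delta=-1.0000 Bond=83.6861
(2,1): Delta=0.2259 Bond=14.5467
(2,2): Delta=1.0000 Bond=-83.6861
V0=87.0638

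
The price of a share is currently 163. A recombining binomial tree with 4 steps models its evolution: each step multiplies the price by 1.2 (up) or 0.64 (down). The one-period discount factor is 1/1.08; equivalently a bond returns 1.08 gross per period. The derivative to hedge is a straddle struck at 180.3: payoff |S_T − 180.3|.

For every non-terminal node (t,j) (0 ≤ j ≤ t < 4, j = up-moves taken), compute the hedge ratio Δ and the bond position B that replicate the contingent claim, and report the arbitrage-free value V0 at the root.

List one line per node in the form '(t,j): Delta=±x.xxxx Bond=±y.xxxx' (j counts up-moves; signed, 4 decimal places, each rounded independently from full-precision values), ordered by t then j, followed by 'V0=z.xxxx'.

No-arbitrage ⇒ martingale measure with p* = (R−d)/(u−d) = 0.7857.
Payoff layer (t=4): V(4,0)=152.9531, V(4,1)=129.0246, V(4,2)=84.1587, V(4,3)=0.0350, V(4,4)=157.6968
Node (3,0) S=42.7295: V=(p*·129.0246+(1−p*)·152.9531)/1.08=124.2150; Δ=(129.0246−152.9531)/(51.2754−27.3469)=-1.0000; B=V−Δ·S=166.9444
Node (3,1) S=80.1178: V=(p*·84.1587+(1−p*)·129.0246)/1.08=86.8267; Δ=(84.1587−129.0246)/(96.1413−51.2754)=-1.0000; B=V−Δ·S=166.9444
Node (3,2) S=150.2208: V=(p*·0.0350+(1−p*)·84.1587)/1.08=16.7236; Δ=(0.0350−84.1587)/(180.2650−96.1413)=-1.0000; B=V−Δ·S=166.9444
Node (3,3) S=281.6640: V=(p*·157.6968+(1−p*)·0.0350)/1.08=114.7335; Δ=(157.6968−0.0350)/(337.9968−180.2650)=0.9996; B=V−Δ·S=-166.8054
Node (2,0) S=66.7648: V=(p*·86.8267+(1−p*)·124.2150)/1.08=87.8134; Δ=(86.8267−124.2150)/(80.1178−42.7295)=-1.0000; B=V−Δ·S=154.5782
Node (2,1) S=125.1840: V=(p*·16.7236+(1−p*)·86.8267)/1.08=29.3942; Δ=(16.7236−86.8267)/(150.2208−80.1178)=-1.0000; B=V−Δ·S=154.5782
Node (2,2) S=234.7200: V=(p*·114.7335+(1−p*)·16.7236)/1.08=86.7883; Δ=(114.7335−16.7236)/(281.6640−150.2208)=0.7456; B=V−Δ·S=-88.2292
Node (1,0) S=104.3200: V=(p*·29.3942+(1−p*)·87.8134)/1.08=38.8080; Δ=(29.3942−87.8134)/(125.1840−66.7648)=-1.0000; B=V−Δ·S=143.1280
Node (1,1) S=195.6000: V=(p*·86.7883+(1−p*)·29.3942)/1.08=68.9718; Δ=(86.7883−29.3942)/(234.7200−125.1840)=0.5240; B=V−Δ·S=-33.5177
Node (0,0) S=163.0000: V=(p*·68.9718+(1−p*)·38.8080)/1.08=57.8779; Δ=(68.9718−38.8080)/(195.6000−104.3200)=0.3305; B=V−Δ·S=4.0139
The time-0 hedge costs 57.8779, which is the no-arbitrage price.

(0,0): Delta=0.3305 Bond=4.0139
(1,0): Delta=-1.0000 Bond=143.1280
(1,1): Delta=0.5240 Bond=-33.5177
(2,0): Delta=-1.0000 Bond=154.5782
(2,1): Delta=-1.0000 Bond=154.5782
(2,2): Delta=0.7456 Bond=-88.2292
(3,0): Delta=-1.0000 Bond=166.9444
(3,1): Delta=-1.0000 Bond=166.9444
(3,2): Delta=-1.0000 Bond=166.9444
(3,3): Delta=0.9996 Bond=-166.8054
V0=57.8779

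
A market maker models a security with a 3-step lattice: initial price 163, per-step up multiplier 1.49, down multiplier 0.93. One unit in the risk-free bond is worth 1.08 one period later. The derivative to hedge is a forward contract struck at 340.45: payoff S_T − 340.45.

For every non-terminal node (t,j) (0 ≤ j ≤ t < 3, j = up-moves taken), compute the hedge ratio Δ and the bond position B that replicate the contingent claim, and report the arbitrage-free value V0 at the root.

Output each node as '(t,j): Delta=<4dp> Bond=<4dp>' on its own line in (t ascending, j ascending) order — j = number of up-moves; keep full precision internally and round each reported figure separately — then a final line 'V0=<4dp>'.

Under the risk-neutral measure, an up-move has probability p* = (R−d)/(u−d) = 0.2679 and values discount at R = 1.08.
At expiry t=3: V(3,0)=-209.3398, V(3,1)=-130.3917, V(3,2)=-3.9050, V(3,3)=198.7457
(2,0): S=140.9787. Δ = (V_up−V_dn)/(S_up−S_dn) = (-130.3917−-209.3398)/(210.0583−131.1102) = 1.0000. V = [p*·-130.3917 + (1−p*)·-209.3398]/1.08 = -174.2528. B = V − Δ·S = -315.2315.
(2,1): S=225.8691. Δ = (V_up−V_dn)/(S_up−S_dn) = (-3.9050−-130.3917)/(336.5450−210.0583) = 1.0000. V = [p*·-3.9050 + (1−p*)·-130.3917]/1.08 = -89.3624. B = V − Δ·S = -315.2315.
(2,2): S=361.8763. Δ = (V_up−V_dn)/(S_up−S_dn) = (198.7457−-3.9050)/(539.1957−336.5450) = 1.0000. V = [p*·198.7457 + (1−p*)·-3.9050]/1.08 = 46.6448. B = V − Δ·S = -315.2315.
(1,0): S=151.5900. Δ = (V_up−V_dn)/(S_up−S_dn) = (-89.3624−-174.2528)/(225.8691−140.9787) = 1.0000. V = [p*·-89.3624 + (1−p*)·-174.2528]/1.08 = -140.2910. B = V − Δ·S = -291.8810.
(1,1): S=242.8700. Δ = (V_up−V_dn)/(S_up−S_dn) = (46.6448−-89.3624)/(361.8763−225.8691) = 1.0000. V = [p*·46.6448 + (1−p*)·-89.3624]/1.08 = -49.0110. B = V − Δ·S = -291.8810.
(0,0): S=163.0000. Δ = (V_up−V_dn)/(S_up−S_dn) = (-49.0110−-140.2910)/(242.8700−151.5900) = 1.0000. V = [p*·-49.0110 + (1−p*)·-140.2910]/1.08 = -107.2602. B = V − Δ·S = -270.2602.
Check: Δ(0,0)·S0 + B(0,0) = -107.2602 = V0.

(0,0): Delta=1.0000 Bond=-270.2602
(1,0): Delta=1.0000 Bond=-291.8810
(1,1): Delta=1.0000 Bond=-291.8810
(2,0): Delta=1.0000 Bond=-315.2315
(2,1): Delta=1.0000 Bond=-315.2315
(2,2): Delta=1.0000 Bond=-315.2315
V0=-107.2602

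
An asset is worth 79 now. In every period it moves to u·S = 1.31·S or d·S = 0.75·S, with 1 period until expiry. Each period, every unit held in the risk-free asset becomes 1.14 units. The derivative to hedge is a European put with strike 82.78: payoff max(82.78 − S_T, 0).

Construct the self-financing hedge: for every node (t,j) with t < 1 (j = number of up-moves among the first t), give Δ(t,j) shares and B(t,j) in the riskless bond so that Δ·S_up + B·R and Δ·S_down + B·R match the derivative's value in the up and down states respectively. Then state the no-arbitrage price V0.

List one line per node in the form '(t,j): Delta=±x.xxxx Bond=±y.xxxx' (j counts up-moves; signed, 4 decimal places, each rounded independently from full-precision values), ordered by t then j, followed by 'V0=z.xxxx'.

Since d<R<u, set p* = (R−d)/(u−d) = 0.6964; price each node as the discounted p*-expectation of its children.
Payoff layer (t=1): V(1,0)=23.5300, V(1,1)=0.0000
  t=0,j=0: stock 79.0000 → up 103.4900 (V=0.0000), down 59.2500 (V=23.5300). Price 6.2658; hedge Δ=-0.5319, bond B=48.2837.
Root portfolio cost Δ·79+B reproduces V0=6.2658.

(0,0): Delta=-0.5319 Bond=48.2837
V0=6.2658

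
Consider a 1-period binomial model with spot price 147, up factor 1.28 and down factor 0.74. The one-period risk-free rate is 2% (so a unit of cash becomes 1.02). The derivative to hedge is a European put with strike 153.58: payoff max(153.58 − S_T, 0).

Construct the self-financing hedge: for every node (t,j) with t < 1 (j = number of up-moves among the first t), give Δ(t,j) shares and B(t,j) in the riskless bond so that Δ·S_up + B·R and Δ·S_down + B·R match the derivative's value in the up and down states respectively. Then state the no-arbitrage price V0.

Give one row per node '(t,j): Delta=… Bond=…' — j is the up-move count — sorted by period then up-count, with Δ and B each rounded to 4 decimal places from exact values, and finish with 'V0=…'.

(0,0): Delta=-0.5644 Bond=104.1104
V0=21.1474

The replicating-portfolio and risk-neutral prices coincide; use p* = (1.02−0.74)/(1.28−0.74) = 0.5185 for the latter.
Payoff layer (t=1): V(1,0)=44.8000, V(1,1)=0.0000
Node (0,0) S=147.0000: V=(p*·0.0000+(1−p*)·44.8000)/1.02=21.1474; Δ=(0.0000−44.8000)/(188.1600−108.7800)=-0.5644; B=V−Δ·S=104.1104
Root portfolio cost Δ·147+B reproduces V0=21.1474.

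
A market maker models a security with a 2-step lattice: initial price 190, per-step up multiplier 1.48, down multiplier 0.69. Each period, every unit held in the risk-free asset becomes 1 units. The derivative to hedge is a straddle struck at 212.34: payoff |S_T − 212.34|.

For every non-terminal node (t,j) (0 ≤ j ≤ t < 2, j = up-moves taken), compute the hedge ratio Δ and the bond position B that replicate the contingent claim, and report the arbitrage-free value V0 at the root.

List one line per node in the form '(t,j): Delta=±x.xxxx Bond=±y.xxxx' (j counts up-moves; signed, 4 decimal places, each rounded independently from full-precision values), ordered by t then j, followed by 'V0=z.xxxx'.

Since d<R<u, set p* = (R−d)/(u−d) = 0.3924; price each node as the discounted p*-expectation of its children.
Payoff layer (t=2): V(2,0)=121.8810, V(2,1)=18.3120, V(2,2)=203.8360
  t=1,j=0: stock 131.1000 → up 194.0280 (V=18.3120), down 90.4590 (V=121.8810). Price 81.2400; hedge Δ=-1.0000, bond B=212.3400.
  t=1,j=1: stock 281.2000 → up 416.1760 (V=203.8360), down 194.0280 (V=18.3120). Price 91.1126; hedge Δ=0.8351, bond B=-143.7279.
  t=0,j=0: stock 190.0000 → up 281.2000 (V=91.1126), down 131.1000 (V=81.2400). Price 85.1140; hedge Δ=0.0658, bond B=72.6171.
Each (Δ,B) replicates both successor values, so the strategy is self-financing and V0 is arbitrage-free.

(0,0): Delta=0.0658 Bond=72.6171
(1,0): Delta=-1.0000 Bond=212.3400
(1,1): Delta=0.8351 Bond=-143.7279
V0=85.1140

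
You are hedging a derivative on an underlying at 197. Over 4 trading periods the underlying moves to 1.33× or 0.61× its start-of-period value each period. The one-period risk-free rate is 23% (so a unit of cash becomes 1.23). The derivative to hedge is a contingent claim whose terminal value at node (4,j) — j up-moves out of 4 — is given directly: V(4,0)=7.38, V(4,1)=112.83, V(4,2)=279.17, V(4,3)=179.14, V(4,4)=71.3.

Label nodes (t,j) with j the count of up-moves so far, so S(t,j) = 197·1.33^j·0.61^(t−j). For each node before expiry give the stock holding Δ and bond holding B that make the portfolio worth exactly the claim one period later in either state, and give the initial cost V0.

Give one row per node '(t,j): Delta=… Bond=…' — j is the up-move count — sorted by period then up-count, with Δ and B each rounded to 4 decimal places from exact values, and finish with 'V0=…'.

Since d<R<u, set p* = (R−d)/(u−d) = 0.8611; price each node as the discounted p*-expectation of its children.
Payoff layer (t=4): V(4,0)=7.3800, V(4,1)=112.8300, V(4,2)=279.1700, V(4,3)=179.1400, V(4,4)=71.3000
Node (3,0) S=44.7153: V=(p*·112.8300+(1−p*)·7.3800)/1.23=79.8245; Δ=(112.8300−7.3800)/(59.4713−27.2763)=3.2754; B=V−Δ·S=-66.6338
Node (3,1) S=97.4939: V=(p*·279.1700+(1−p*)·112.8300)/1.23=208.1847; Δ=(279.1700−112.8300)/(129.6669−59.4713)=2.3697; B=V−Δ·S=-22.8430
Node (3,2) S=212.5687: V=(p*·179.1400+(1−p*)·279.1700)/1.23=156.9374; Δ=(179.1400−279.1700)/(282.7164−129.6669)=-0.6536; B=V−Δ·S=295.8680
Node (3,3) S=463.4695: V=(p*·71.3000+(1−p*)·179.1400)/1.23=70.1445; Δ=(71.3000−179.1400)/(616.4144−282.7164)=-0.3232; B=V−Δ·S=219.9223
Node (2,0) S=73.3037: V=(p*·208.1847+(1−p*)·79.8245)/1.23=154.7617; Δ=(208.1847−79.8245)/(97.4939−44.7153)=2.4320; B=V−Δ·S=-23.5163
Node (2,1) S=159.8261: V=(p*·156.9374+(1−p*)·208.1847)/1.23=133.3781; Δ=(156.9374−208.1847)/(212.5687−97.4939)=-0.4453; B=V−Δ·S=204.5549
Node (2,2) S=348.4733: V=(p*·70.1445+(1−p*)·156.9374)/1.23=66.8285; Δ=(70.1445−156.9374)/(463.4695−212.5687)=-0.3459; B=V−Δ·S=187.3742
Node (1,0) S=120.1700: V=(p*·133.3781+(1−p*)·154.7617)/1.23=110.8521; Δ=(133.3781−154.7617)/(159.8261−73.3037)=-0.2471; B=V−Δ·S=140.5515
Node (1,1) S=262.0100: V=(p*·66.8285+(1−p*)·133.3781)/1.23=61.8468; Δ=(66.8285−133.3781)/(348.4733−159.8261)=-0.3528; B=V−Δ·S=154.2768
Node (0,0) S=197.0000: V=(p*·61.8468+(1−p*)·110.8521)/1.23=55.8155; Δ=(61.8468−110.8521)/(262.0100−120.1700)=-0.3455; B=V−Δ·S=123.8785
Self-financing check: at every node Δ·S+B equals the discounted successor values.

(0,0): Delta=-0.3455 Bond=123.8785
(1,0): Delta=-0.2471 Bond=140.5515
(1,1): Delta=-0.3528 Bond=154.2768
(2,0): Delta=2.4320 Bond=-23.5163
(2,1): Delta=-0.4453 Bond=204.5549
(2,2): Delta=-0.3459 Bond=187.3742
(3,0): Delta=3.2754 Bond=-66.6338
(3,1): Delta=2.3697 Bond=-22.8430
(3,2): Delta=-0.6536 Bond=295.8680
(3,3): Delta=-0.3232 Bond=219.9223
V0=55.8155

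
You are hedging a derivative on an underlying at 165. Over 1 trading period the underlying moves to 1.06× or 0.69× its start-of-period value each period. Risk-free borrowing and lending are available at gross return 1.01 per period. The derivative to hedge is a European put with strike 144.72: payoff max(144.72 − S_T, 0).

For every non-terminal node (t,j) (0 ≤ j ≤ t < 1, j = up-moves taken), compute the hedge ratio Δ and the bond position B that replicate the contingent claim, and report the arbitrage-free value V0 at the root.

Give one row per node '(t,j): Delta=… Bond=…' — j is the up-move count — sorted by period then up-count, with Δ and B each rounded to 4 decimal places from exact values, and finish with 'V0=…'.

(0,0): Delta=-0.5057 Bond=87.5628
V0=4.1303

No-arbitrage ⇒ martingale measure with p* = (R−d)/(u−d) = 0.8649.
Payoff layer (t=1): V(1,0)=30.8700, V(1,1)=0.0000
Node (0,0) S=165.0000: V=(p*·0.0000+(1−p*)·30.8700)/1.01=4.1303; Δ=(0.0000−30.8700)/(174.9000−113.8500)=-0.5057; B=V−Δ·S=87.5628
Check: Δ(0,0)·S0 + B(0,0) = 4.1303 = V0.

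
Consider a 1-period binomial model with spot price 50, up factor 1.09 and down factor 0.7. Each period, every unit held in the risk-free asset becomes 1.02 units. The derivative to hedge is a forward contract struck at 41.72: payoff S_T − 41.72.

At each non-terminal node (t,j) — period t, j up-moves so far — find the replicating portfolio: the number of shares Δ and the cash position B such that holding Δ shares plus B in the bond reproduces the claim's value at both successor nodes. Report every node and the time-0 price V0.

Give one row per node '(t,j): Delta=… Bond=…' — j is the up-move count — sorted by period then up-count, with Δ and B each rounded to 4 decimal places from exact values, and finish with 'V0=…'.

(0,0): Delta=1.0000 Bond=-40.9020
V0=9.0980

The replicating-portfolio and risk-neutral prices coincide; use p* = (1.02−0.7)/(1.09−0.7) = 0.8205 for the latter.
At expiry t=1: V(1,0)=-6.7200, V(1,1)=12.7800
(0,0): S=50.0000. Δ = (V_up−V_dn)/(S_up−S_dn) = (12.7800−-6.7200)/(54.5000−35.0000) = 1.0000. V = [p*·12.7800 + (1−p*)·-6.7200]/1.02 = 9.0980. B = V − Δ·S = -40.9020.
The time-0 hedge costs 9.0980, which is the no-arbitrage price.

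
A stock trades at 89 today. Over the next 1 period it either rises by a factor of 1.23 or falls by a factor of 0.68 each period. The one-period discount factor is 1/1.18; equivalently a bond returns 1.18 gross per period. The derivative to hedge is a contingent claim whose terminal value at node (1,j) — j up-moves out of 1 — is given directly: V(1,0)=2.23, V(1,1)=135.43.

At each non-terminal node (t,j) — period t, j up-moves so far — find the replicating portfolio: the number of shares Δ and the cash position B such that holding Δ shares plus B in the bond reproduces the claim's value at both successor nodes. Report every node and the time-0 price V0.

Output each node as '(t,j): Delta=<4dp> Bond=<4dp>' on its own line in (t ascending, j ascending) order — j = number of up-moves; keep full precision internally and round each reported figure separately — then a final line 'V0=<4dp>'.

The replicating-portfolio and risk-neutral prices coincide; use p* = (1.18−0.68)/(1.23−0.68) = 0.9091 for the latter.
At expiry t=1: V(1,0)=2.2300, V(1,1)=135.4300
(0,0): S=89.0000. Δ = (V_up−V_dn)/(S_up−S_dn) = (135.4300−2.2300)/(109.4700−60.5200) = 2.7211. V = [p*·135.4300 + (1−p*)·2.2300]/1.18 = 104.5092. B = V − Δ·S = -137.6726.
The time-0 hedge costs 104.5092, which is the no-arbitrage price.

(0,0): Delta=2.7211 Bond=-137.6726
V0=104.5092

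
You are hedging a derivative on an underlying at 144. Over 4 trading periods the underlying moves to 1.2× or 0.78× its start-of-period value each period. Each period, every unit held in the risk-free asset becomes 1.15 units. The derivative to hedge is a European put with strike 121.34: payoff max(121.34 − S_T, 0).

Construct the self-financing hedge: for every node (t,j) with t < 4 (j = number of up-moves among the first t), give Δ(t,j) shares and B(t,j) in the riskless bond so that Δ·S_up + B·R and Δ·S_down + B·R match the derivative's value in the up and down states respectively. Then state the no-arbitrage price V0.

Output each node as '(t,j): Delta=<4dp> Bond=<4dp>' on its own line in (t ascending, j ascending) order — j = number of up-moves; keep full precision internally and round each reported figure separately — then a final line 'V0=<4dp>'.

(0,0): Delta=-0.0165 Bond=2.5240
(1,0): Delta=-0.1388 Bond=16.6313
(1,1): Delta=-0.0058 Bond=1.0473
(2,0): Delta=-0.8997 Bond=85.7904
(2,1): Delta=-0.0719 Bond=10.1173
(2,2): Delta=0.0000 Bond=0.0000
(3,0): Delta=-1.0000 Bond=105.5130
(3,1): Delta=-0.8909 Bond=97.7327
(3,2): Delta=0.0000 Bond=0.0000
(3,3): Delta=0.0000 Bond=0.0000
V0=0.1415

No-arbitrage ⇒ martingale measure with p* = (R−d)/(u−d) = 0.8810.
Payoff layer (t=4): V(4,0)=68.0383, V(4,1)=39.3374, V(4,2)=0.0000, V(4,3)=0.0000, V(4,4)=0.0000
(3,0): S=68.3355. Δ = (V_up−V_dn)/(S_up−S_dn) = (39.3374−68.0383)/(82.0026−53.3017) = -1.0000. V = [p*·39.3374 + (1−p*)·68.0383]/1.15 = 37.1776. B = V − Δ·S = 105.5130.
(3,1): S=105.1315. Δ = (V_up−V_dn)/(S_up−S_dn) = (0.0000−39.3374)/(126.1578−82.0026) = -0.8909. V = [p*·0.0000 + (1−p*)·39.3374]/1.15 = 4.0722. B = V − Δ·S = 97.7327.
(3,2): S=161.7408. Δ = (V_up−V_dn)/(S_up−S_dn) = (0.0000−0.0000)/(194.0890−126.1578) = 0.0000. V = [p*·0.0000 + (1−p*)·0.0000]/1.15 = 0.0000. B = V − Δ·S = 0.0000.
(3,3): S=248.8320. Δ = (V_up−V_dn)/(S_up−S_dn) = (0.0000−0.0000)/(298.5984−194.0890) = 0.0000. V = [p*·0.0000 + (1−p*)·0.0000]/1.15 = 0.0000. B = V − Δ·S = 0.0000.
(2,0): S=87.6096. Δ = (V_up−V_dn)/(S_up−S_dn) = (4.0722−37.1776)/(105.1315−68.3355) = -0.8997. V = [p*·4.0722 + (1−p*)·37.1776]/1.15 = 6.9681. B = V − Δ·S = 85.7904.
(2,1): S=134.7840. Δ = (V_up−V_dn)/(S_up−S_dn) = (0.0000−4.0722)/(161.7408−105.1315) = -0.0719. V = [p*·0.0000 + (1−p*)·4.0722]/1.15 = 0.4216. B = V − Δ·S = 10.1173.
(2,2): S=207.3600. Δ = (V_up−V_dn)/(S_up−S_dn) = (0.0000−0.0000)/(248.8320−161.7408) = 0.0000. V = [p*·0.0000 + (1−p*)·0.0000]/1.15 = 0.0000. B = V − Δ·S = 0.0000.
(1,0): S=112.3200. Δ = (V_up−V_dn)/(S_up−S_dn) = (0.4216−6.9681)/(134.7840−87.6096) = -0.1388. V = [p*·0.4216 + (1−p*)·6.9681]/1.15 = 1.0443. B = V − Δ·S = 16.6313.
(1,1): S=172.8000. Δ = (V_up−V_dn)/(S_up−S_dn) = (0.0000−0.4216)/(207.3600−134.7840) = -0.0058. V = [p*·0.0000 + (1−p*)·0.4216]/1.15 = 0.0436. B = V − Δ·S = 1.0473.
(0,0): S=144.0000. Δ = (V_up−V_dn)/(S_up−S_dn) = (0.0436−1.0443)/(172.8000−112.3200) = -0.0165. V = [p*·0.0436 + (1−p*)·1.0443]/1.15 = 0.1415. B = V − Δ·S = 2.5240.
Check: Δ(0,0)·S0 + B(0,0) = 0.1415 = V0.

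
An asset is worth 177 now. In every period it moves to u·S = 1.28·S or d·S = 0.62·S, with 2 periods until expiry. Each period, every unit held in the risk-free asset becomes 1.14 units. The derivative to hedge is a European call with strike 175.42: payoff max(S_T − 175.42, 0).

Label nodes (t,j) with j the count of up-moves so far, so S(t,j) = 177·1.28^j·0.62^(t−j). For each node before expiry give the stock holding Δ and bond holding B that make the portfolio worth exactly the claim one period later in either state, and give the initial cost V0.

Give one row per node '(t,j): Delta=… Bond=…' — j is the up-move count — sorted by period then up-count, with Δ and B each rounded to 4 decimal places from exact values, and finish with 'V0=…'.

(0,0): Delta=0.6779 Bond=-65.2520
(1,0): Delta=0.0000 Bond=0.0000
(1,1): Delta=0.7662 Bond=-94.4147
V0=54.7275

No-arbitrage ⇒ martingale measure with p* = (R−d)/(u−d) = 0.7879.
Terminal payoffs: V(2,0)=0.0000, V(2,1)=0.0000, V(2,2)=114.5768
Node (1,0) S=109.7400: V=(p*·0.0000+(1−p*)·0.0000)/1.14=0.0000; Δ=(0.0000−0.0000)/(140.4672−68.0388)=0.0000; B=V−Δ·S=0.0000
Node (1,1) S=226.5600: V=(p*·114.5768+(1−p*)·0.0000)/1.14=79.1865; Δ=(114.5768−0.0000)/(289.9968−140.4672)=0.7662; B=V−Δ·S=-94.4147
Node (0,0) S=177.0000: V=(p*·79.1865+(1−p*)·0.0000)/1.14=54.7275; Δ=(79.1865−0.0000)/(226.5600−109.7400)=0.6779; B=V−Δ·S=-65.2520
Root portfolio cost Δ·177+B reproduces V0=54.7275.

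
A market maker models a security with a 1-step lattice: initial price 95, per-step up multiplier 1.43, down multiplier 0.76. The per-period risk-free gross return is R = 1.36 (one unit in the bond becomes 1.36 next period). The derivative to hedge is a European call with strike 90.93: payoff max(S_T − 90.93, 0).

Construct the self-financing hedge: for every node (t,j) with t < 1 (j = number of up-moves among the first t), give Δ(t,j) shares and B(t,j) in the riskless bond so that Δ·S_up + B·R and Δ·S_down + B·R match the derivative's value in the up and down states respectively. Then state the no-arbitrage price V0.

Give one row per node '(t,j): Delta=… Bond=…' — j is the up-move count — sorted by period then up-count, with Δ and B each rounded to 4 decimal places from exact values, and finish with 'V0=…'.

Risk-neutral probability p* = (R−d)/(u−d) = (1.36−0.76)/(1.43−0.76) = 0.8955.
At expiry t=1: V(1,0)=0.0000, V(1,1)=44.9200
Node (0,0) S=95.0000: V=(p*·44.9200+(1−p*)·0.0000)/1.36=29.5786; Δ=(44.9200−0.0000)/(135.8500−72.2000)=0.7057; B=V−Δ·S=-37.4662
Root portfolio cost Δ·95+B reproduces V0=29.5786.

(0,0): Delta=0.7057 Bond=-37.4662
V0=29.5786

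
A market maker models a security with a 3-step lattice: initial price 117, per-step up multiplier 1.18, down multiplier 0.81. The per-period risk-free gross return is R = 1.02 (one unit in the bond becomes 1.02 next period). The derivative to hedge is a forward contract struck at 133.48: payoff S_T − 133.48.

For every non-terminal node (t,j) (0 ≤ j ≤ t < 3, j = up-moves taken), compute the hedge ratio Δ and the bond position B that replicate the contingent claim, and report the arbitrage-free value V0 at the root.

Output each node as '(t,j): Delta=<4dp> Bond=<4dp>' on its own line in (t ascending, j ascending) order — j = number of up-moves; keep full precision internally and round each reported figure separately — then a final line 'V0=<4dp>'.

Risk-neutral probability p* = (R−d)/(u−d) = (1.02−0.81)/(1.18−0.81) = 0.5676.
At expiry t=3: V(3,0)=-71.3014, V(3,1)=-42.8988, V(3,2)=-1.5223, V(3,3)=58.7547
(2,0): S=76.7637. Δ = (V_up−V_dn)/(S_up−S_dn) = (-42.8988−-71.3014)/(90.5812−62.1786) = 1.0000. V = [p*·-42.8988 + (1−p*)·-71.3014]/1.02 = -54.0990. B = V − Δ·S = -130.8627.
(2,1): S=111.8286. Δ = (V_up−V_dn)/(S_up−S_dn) = (-1.5223−-42.8988)/(131.9577−90.5812) = 1.0000. V = [p*·-1.5223 + (1−p*)·-42.8988]/1.02 = -19.0341. B = V − Δ·S = -130.8627.
(2,2): S=162.9108. Δ = (V_up−V_dn)/(S_up−S_dn) = (58.7547−-1.5223)/(192.2347−131.9577) = 1.0000. V = [p*·58.7547 + (1−p*)·-1.5223]/1.02 = 32.0481. B = V − Δ·S = -130.8627.
(1,0): S=94.7700. Δ = (V_up−V_dn)/(S_up−S_dn) = (-19.0341−-54.0990)/(111.8286−76.7637) = 1.0000. V = [p*·-19.0341 + (1−p*)·-54.0990]/1.02 = -33.5268. B = V − Δ·S = -128.2968.
(1,1): S=138.0600. Δ = (V_up−V_dn)/(S_up−S_dn) = (32.0481−-19.0341)/(162.9108−111.8286) = 1.0000. V = [p*·32.0481 + (1−p*)·-19.0341]/1.02 = 9.7632. B = V − Δ·S = -128.2968.
(0,0): S=117.0000. Δ = (V_up−V_dn)/(S_up−S_dn) = (9.7632−-33.5268)/(138.0600−94.7700) = 1.0000. V = [p*·9.7632 + (1−p*)·-33.5268]/1.02 = -8.7812. B = V − Δ·S = -125.7812.
Each (Δ,B) replicates both successor values, so the strategy is self-financing and V0 is arbitrage-free.

(0,0): Delta=1.0000 Bond=-125.7812
(1,0): Delta=1.0000 Bond=-128.2968
(1,1): Delta=1.0000 Bond=-128.2968
(2,0): Delta=1.0000 Bond=-130.8627
(2,1): Delta=1.0000 Bond=-130.8627
(2,2): Delta=1.0000 Bond=-130.8627
V0=-8.7812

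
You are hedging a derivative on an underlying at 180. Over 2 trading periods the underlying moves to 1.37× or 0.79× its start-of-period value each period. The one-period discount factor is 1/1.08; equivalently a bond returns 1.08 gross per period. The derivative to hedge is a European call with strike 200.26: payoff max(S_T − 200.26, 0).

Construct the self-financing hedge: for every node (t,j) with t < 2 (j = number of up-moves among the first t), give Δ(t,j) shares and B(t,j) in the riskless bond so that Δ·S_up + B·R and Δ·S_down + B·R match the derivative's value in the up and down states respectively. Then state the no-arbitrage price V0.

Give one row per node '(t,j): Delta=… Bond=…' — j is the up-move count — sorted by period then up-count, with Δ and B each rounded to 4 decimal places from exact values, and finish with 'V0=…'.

(0,0): Delta=0.6101 Bond=-80.3310
(1,0): Delta=0.0000 Bond=0.0000
(1,1): Delta=0.9619 Bond=-173.5150
V0=29.4886

Under the risk-neutral measure, an up-move has probability p* = (R−d)/(u−d) = 0.5000 and values discount at R = 1.08.
Terminal values V(2,·): V(2,0)=0.0000, V(2,1)=0.0000, V(2,2)=137.5820
  t=1,j=0: stock 142.2000 → up 194.8140 (V=0.0000), down 112.3380 (V=0.0000). Price 0.0000; hedge Δ=0.0000, bond B=0.0000.
  t=1,j=1: stock 246.6000 → up 337.8420 (V=137.5820), down 194.8140 (V=0.0000). Price 63.6954; hedge Δ=0.9619, bond B=-173.5150.
  t=0,j=0: stock 180.0000 → up 246.6000 (V=63.6954), down 142.2000 (V=0.0000). Price 29.4886; hedge Δ=0.6101, bond B=-80.3310.
Self-financing check: at every node Δ·S+B equals the discounted successor values.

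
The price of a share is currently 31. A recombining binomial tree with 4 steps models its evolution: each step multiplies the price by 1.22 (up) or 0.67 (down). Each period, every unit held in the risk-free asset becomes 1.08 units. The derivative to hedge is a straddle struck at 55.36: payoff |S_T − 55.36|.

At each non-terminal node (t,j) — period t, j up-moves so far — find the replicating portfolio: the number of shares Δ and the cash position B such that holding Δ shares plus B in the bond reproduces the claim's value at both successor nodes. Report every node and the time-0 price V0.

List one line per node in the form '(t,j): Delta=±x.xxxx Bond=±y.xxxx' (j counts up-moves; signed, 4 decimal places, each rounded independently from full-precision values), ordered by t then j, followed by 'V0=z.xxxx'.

Risk-neutral probability p* = (R−d)/(u−d) = (1.08−0.67)/(1.22−0.67) = 0.7455.
Terminal values V(4,·): V(4,0)=49.1132, V(4,1)=43.9851, V(4,2)=34.6476, V(4,3)=17.6448, V(4,4)=13.3154
(3,0): S=9.3237. Δ = (V_up−V_dn)/(S_up−S_dn) = (43.9851−49.1132)/(11.3749−6.2468) = -1.0000. V = [p*·43.9851 + (1−p*)·49.1132]/1.08 = 41.9356. B = V − Δ·S = 51.2593.
(3,1): S=16.9774. Δ = (V_up−V_dn)/(S_up−S_dn) = (34.6476−43.9851)/(20.7124−11.3749) = -1.0000. V = [p*·34.6476 + (1−p*)·43.9851]/1.08 = 34.2819. B = V − Δ·S = 51.2593.
(3,2): S=30.9141. Δ = (V_up−V_dn)/(S_up−S_dn) = (17.6448−34.6476)/(37.7152−20.7124) = -1.0000. V = [p*·17.6448 + (1−p*)·34.6476]/1.08 = 20.3452. B = V − Δ·S = 51.2593.
(3,3): S=56.2913. Δ = (V_up−V_dn)/(S_up−S_dn) = (13.3154−17.6448)/(68.6754−37.7152) = -0.1398. V = [p*·13.3154 + (1−p*)·17.6448]/1.08 = 13.3495. B = V − Δ·S = 21.2212.
(2,0): S=13.9159. Δ = (V_up−V_dn)/(S_up−S_dn) = (34.2819−41.9356)/(16.9774−9.3237) = -1.0000. V = [p*·34.2819 + (1−p*)·41.9356]/1.08 = 33.5464. B = V − Δ·S = 47.4623.
(2,1): S=25.3394. Δ = (V_up−V_dn)/(S_up−S_dn) = (20.3452−34.2819)/(30.9141−16.9774) = -1.0000. V = [p*·20.3452 + (1−p*)·34.2819]/1.08 = 22.1229. B = V − Δ·S = 47.4623.
(2,2): S=46.1404. Δ = (V_up−V_dn)/(S_up−S_dn) = (13.3495−20.3452)/(56.2913−30.9141) = -0.2757. V = [p*·13.3495 + (1−p*)·20.3452]/1.08 = 14.0094. B = V − Δ·S = 26.7289.
(1,0): S=20.7700. Δ = (V_up−V_dn)/(S_up−S_dn) = (22.1229−33.5464)/(25.3394−13.9159) = -1.0000. V = [p*·22.1229 + (1−p*)·33.5464]/1.08 = 23.1766. B = V − Δ·S = 43.9466.
(1,1): S=37.8200. Δ = (V_up−V_dn)/(S_up−S_dn) = (14.0094−22.1229)/(46.1404−25.3394) = -0.3901. V = [p*·14.0094 + (1−p*)·22.1229]/1.08 = 14.8840. B = V − Δ·S = 29.6357.
(0,0): S=31.0000. Δ = (V_up−V_dn)/(S_up−S_dn) = (14.8840−23.1766)/(37.8200−20.7700) = -0.4864. V = [p*·14.8840 + (1−p*)·23.1766]/1.08 = 15.7359. B = V − Δ·S = 30.8134.
Root portfolio cost Δ·31+B reproduces V0=15.7359.

(0,0): Delta=-0.4864 Bond=30.8134
(1,0): Delta=-1.0000 Bond=43.9466
(1,1): Delta=-0.3901 Bond=29.6357
(2,0): Delta=-1.0000 Bond=47.4623
(2,1): Delta=-1.0000 Bond=47.4623
(2,2): Delta=-0.2757 Bond=26.7289
(3,0): Delta=-1.0000 Bond=51.2593
(3,1): Delta=-1.0000 Bond=51.2593
(3,2): Delta=-1.0000 Bond=51.2593
(3,3): Delta=-0.1398 Bond=21.2212
V0=15.7359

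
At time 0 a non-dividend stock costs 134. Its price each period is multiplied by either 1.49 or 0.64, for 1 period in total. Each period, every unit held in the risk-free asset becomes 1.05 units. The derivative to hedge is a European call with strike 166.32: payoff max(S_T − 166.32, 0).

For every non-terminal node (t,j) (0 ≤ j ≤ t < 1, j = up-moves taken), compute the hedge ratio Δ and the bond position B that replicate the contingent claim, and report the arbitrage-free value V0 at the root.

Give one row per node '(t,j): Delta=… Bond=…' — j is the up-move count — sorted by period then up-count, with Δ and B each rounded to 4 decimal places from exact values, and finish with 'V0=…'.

The replicating-portfolio and risk-neutral prices coincide; use p* = (1.05−0.64)/(1.49−0.64) = 0.4824 for the latter.
At expiry t=1: V(1,0)=0.0000, V(1,1)=33.3400
(0,0): S=134.0000. Δ = (V_up−V_dn)/(S_up−S_dn) = (33.3400−0.0000)/(199.6600−85.7600) = 0.2927. V = [p*·33.3400 + (1−p*)·0.0000]/1.05 = 15.3159. B = V − Δ·S = -23.9077.
Root portfolio cost Δ·134+B reproduces V0=15.3159.

(0,0): Delta=0.2927 Bond=-23.9077
V0=15.3159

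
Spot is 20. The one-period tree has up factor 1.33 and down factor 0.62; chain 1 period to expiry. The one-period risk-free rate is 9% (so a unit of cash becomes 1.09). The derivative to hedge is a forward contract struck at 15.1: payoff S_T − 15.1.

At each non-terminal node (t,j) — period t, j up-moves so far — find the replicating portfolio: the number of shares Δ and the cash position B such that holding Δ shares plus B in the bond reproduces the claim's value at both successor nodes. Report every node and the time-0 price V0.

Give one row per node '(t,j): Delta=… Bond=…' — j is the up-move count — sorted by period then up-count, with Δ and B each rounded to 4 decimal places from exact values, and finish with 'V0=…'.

(0,0): Delta=1.0000 Bond=-13.8532
V0=6.1468

Risk-neutral probability p* = (R−d)/(u−d) = (1.09−0.62)/(1.33−0.62) = 0.6620.
At expiry t=1: V(1,0)=-2.7000, V(1,1)=11.5000
  t=0,j=0: stock 20.0000 → up 26.6000 (V=11.5000), down 12.4000 (V=-2.7000). Price 6.1468; hedge Δ=1.0000, bond B=-13.8532.
The time-0 hedge costs 6.1468, which is the no-arbitrage price.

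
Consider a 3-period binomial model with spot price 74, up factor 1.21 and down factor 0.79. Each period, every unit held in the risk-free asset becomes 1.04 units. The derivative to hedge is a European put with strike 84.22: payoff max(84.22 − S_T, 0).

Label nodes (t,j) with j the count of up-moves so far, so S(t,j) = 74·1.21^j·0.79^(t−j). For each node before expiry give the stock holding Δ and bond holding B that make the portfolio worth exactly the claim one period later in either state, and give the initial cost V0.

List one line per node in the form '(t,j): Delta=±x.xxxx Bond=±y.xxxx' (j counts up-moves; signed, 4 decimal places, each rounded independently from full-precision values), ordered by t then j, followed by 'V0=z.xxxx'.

No-arbitrage ⇒ martingale measure with p* = (R−d)/(u−d) = 0.5952.
Payoff layer (t=3): V(3,0)=47.7351, V(3,1)=28.3381, V(3,2)=0.0000, V(3,3)=0.0000
  t=2,j=0: stock 46.1834 → up 55.8819 (V=28.3381), down 36.4849 (V=47.7351). Price 34.7974; hedge Δ=-1.0000, bond B=80.9808.
  t=2,j=1: stock 70.7366 → up 85.5913 (V=0.0000), down 55.8819 (V=28.3381). Price 11.0290; hedge Δ=-0.9538, bond B=78.5007.
  t=2,j=2: stock 108.3434 → up 131.0955 (V=0.0000), down 85.5913 (V=0.0000). Price 0.0000; hedge Δ=0.0000, bond B=0.0000.
  t=1,j=0: stock 58.4600 → up 70.7366 (V=11.0290), down 46.1834 (V=34.7974). Price 19.8553; hedge Δ=-0.9680, bond B=76.4466.
  t=1,j=1: stock 89.5400 → up 108.3434 (V=0.0000), down 70.7366 (V=11.0290). Price 4.2924; hedge Δ=-0.2933, bond B=30.5520.
  t=0,j=0: stock 74.0000 → up 89.5400 (V=4.2924), down 58.4600 (V=19.8553). Price 10.1843; hedge Δ=-0.5007, bond B=47.2388.
Self-financing check: at every node Δ·S+B equals the discounted successor values.

(0,0): Delta=-0.5007 Bond=47.2388
(1,0): Delta=-0.9680 Bond=76.4466
(1,1): Delta=-0.2933 Bond=30.5520
(2,0): Delta=-1.0000 Bond=80.9808
(2,1): Delta=-0.9538 Bond=78.5007
(2,2): Delta=0.0000 Bond=0.0000
V0=10.1843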